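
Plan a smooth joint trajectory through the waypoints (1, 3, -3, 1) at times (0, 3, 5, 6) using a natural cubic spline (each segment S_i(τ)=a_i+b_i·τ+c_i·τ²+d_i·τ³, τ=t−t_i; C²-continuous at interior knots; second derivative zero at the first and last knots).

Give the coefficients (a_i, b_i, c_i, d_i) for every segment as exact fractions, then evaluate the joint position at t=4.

Δ: Δ0=2/3, Δ1=-3, Δ2=4
row 1: diag=10, rhs=-22; c'=1/5, d'=-11/5
row 2: denom=6−2·1/5=28/5; d'=(42−2·-11/5)/(28/5)=58/7
back: M2=58/7
back: M1=-11/5−1/5·58/7=-27/7
M: M0=0, M1=-27/7, M2=58/7, M3=0
seg 0: a=1, c=M0/2=0, d=(M1−M0)/(6·3)=-3/14, b=Δ0−h0·(2M0+M1)/6=109/42
seg 1: a=3, c=M1/2=-27/14, d=(M2−M1)/(6·2)=85/84, b=Δ1−h1·(2M1+M2)/6=-67/21
seg 2: a=-3, c=M2/2=29/7, d=(M3−M2)/(6·1)=-29/21, b=Δ2−h2·(2M2+M3)/6=26/21
t_q=4 → seg 1, τ=1; S=3+-67/21·τ+-27/14·τ²+85/84·τ³=-31/28

  seg 0: a=1 b=109/42 c=0 d=-3/14
  seg 1: a=3 b=-67/21 c=-27/14 d=85/84
  seg 2: a=-3 b=26/21 c=29/7 d=-29/21
S(4) = -31/28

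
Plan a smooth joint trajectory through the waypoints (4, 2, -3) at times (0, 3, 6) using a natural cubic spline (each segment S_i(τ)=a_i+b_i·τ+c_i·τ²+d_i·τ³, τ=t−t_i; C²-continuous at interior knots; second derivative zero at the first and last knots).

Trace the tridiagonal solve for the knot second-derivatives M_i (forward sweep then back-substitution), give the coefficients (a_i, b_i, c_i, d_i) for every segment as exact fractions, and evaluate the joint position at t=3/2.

  seg 0: a=4 b=-5/12 c=0 d=-1/36
  seg 1: a=2 b=-7/6 c=-1/4 d=1/36
S(3/2) = 105/32

Δ: Δ0=-2/3, Δ1=-5/3
row 1: diag=12, rhs=-6; c'=1/4, d'=-1/2
back: M1=-1/2
M: M0=0, M1=-1/2, M2=0
seg 0: a=4, c=M0/2=0, d=(M1−M0)/(6·3)=-1/36, b=Δ0−h0·(2M0+M1)/6=-5/12
seg 1: a=2, c=M1/2=-1/4, d=(M2−M1)/(6·3)=1/36, b=Δ1−h1·(2M1+M2)/6=-7/6
t_q=3/2 → seg 0, τ=3/2; S=4+-5/12·τ+0·τ²+-1/36·τ³=105/32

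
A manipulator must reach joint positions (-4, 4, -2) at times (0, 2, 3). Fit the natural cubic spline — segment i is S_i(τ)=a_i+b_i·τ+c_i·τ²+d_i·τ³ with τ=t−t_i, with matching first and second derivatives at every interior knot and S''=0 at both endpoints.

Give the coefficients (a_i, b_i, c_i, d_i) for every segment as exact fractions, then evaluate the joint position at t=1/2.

Δ: Δ0=4, Δ1=-6
row 1: diag=6, rhs=-60; c'=1/6, d'=-10
back: M1=-10
M: M0=0, M1=-10, M2=0
seg 0: a=-4, c=M0/2=0, d=(M1−M0)/(6·2)=-5/6, b=Δ0−h0·(2M0+M1)/6=22/3
seg 1: a=4, c=M1/2=-5, d=(M2−M1)/(6·1)=5/3, b=Δ1−h1·(2M1+M2)/6=-8/3
t_q=1/2 → seg 0, τ=1/2; S=-4+22/3·τ+0·τ²+-5/6·τ³=-7/16

  seg 0: a=-4 b=22/3 c=0 d=-5/6
  seg 1: a=4 b=-8/3 c=-5 d=5/3
S(1/2) = -7/16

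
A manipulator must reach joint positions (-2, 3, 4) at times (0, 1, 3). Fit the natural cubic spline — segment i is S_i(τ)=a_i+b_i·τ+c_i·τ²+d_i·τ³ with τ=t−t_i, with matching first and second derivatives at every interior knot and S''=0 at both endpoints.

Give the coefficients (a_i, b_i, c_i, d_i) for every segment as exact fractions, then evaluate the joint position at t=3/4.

Δ: Δ0=5, Δ1=1/2
row 1: diag=6, rhs=-27; c'=1/3, d'=-9/2
back: M1=-9/2
M: M0=0, M1=-9/2, M2=0
seg 0: a=-2, c=M0/2=0, d=(M1−M0)/(6·1)=-3/4, b=Δ0−h0·(2M0+M1)/6=23/4
seg 1: a=3, c=M1/2=-9/4, d=(M2−M1)/(6·2)=3/8, b=Δ1−h1·(2M1+M2)/6=7/2
t_q=3/4 → seg 0, τ=3/4; S=-2+23/4·τ+0·τ²+-3/4·τ³=511/256

  seg 0: a=-2 b=23/4 c=0 d=-3/4
  seg 1: a=3 b=7/2 c=-9/4 d=3/8
S(3/4) = 511/256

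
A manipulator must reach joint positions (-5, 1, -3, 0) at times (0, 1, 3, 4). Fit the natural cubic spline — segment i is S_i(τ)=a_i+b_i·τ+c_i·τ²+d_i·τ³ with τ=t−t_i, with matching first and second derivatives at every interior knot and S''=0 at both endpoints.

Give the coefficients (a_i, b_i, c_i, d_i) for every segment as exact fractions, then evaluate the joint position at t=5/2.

  seg 0: a=-5 b=125/16 c=0 d=-29/16
  seg 1: a=1 b=19/8 c=-87/16 d=13/8
  seg 2: a=-3 b=1/8 c=69/16 d=-23/16
S(5/2) = -35/16

Δ: Δ0=6, Δ1=-2, Δ2=3
row 1: diag=6, rhs=-48; c'=1/3, d'=-8
row 2: denom=6−2·1/3=16/3; d'=(30−2·-8)/(16/3)=69/8
back: M2=69/8
back: M1=-8−1/3·69/8=-87/8
M: M0=0, M1=-87/8, M2=69/8, M3=0
seg 0: a=-5, c=M0/2=0, d=(M1−M0)/(6·1)=-29/16, b=Δ0−h0·(2M0+M1)/6=125/16
seg 1: a=1, c=M1/2=-87/16, d=(M2−M1)/(6·2)=13/8, b=Δ1−h1·(2M1+M2)/6=19/8
seg 2: a=-3, c=M2/2=69/16, d=(M3−M2)/(6·1)=-23/16, b=Δ2−h2·(2M2+M3)/6=1/8
t_q=5/2 → seg 1, τ=3/2; S=1+19/8·τ+-87/16·τ²+13/8·τ³=-35/16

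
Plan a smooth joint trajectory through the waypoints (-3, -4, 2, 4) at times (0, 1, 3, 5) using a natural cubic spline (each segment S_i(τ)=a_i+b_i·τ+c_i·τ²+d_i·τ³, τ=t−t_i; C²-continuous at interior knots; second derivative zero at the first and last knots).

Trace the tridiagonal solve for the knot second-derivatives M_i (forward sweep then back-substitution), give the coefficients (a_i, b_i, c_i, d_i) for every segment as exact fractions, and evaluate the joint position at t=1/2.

  seg 0: a=-3 b=-20/11 c=0 d=9/11
  seg 1: a=-4 b=7/11 c=27/11 d=-7/11
  seg 2: a=2 b=31/11 c=-15/11 d=5/22
S(1/2) = -335/88

Δ: Δ0=-1, Δ1=3, Δ2=1
row 1: diag=6, rhs=24; c'=1/3, d'=4
row 2: denom=8−2·1/3=22/3; d'=(-12−2·4)/(22/3)=-30/11
back: M2=-30/11
back: M1=4−1/3·-30/11=54/11
M: M0=0, M1=54/11, M2=-30/11, M3=0
seg 0: a=-3, c=M0/2=0, d=(M1−M0)/(6·1)=9/11, b=Δ0−h0·(2M0+M1)/6=-20/11
seg 1: a=-4, c=M1/2=27/11, d=(M2−M1)/(6·2)=-7/11, b=Δ1−h1·(2M1+M2)/6=7/11
seg 2: a=2, c=M2/2=-15/11, d=(M3−M2)/(6·2)=5/22, b=Δ2−h2·(2M2+M3)/6=31/11
t_q=1/2 → seg 0, τ=1/2; S=-3+-20/11·τ+0·τ²+9/11·τ³=-335/88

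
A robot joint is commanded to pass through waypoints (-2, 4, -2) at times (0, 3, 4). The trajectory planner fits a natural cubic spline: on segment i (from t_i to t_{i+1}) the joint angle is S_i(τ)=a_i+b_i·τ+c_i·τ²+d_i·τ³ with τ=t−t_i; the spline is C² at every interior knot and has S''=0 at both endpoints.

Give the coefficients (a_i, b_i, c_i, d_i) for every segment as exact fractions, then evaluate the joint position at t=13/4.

Δ: Δ0=2, Δ1=-6
row 1: diag=8, rhs=-48; c'=1/8, d'=-6
back: M1=-6
M: M0=0, M1=-6, M2=0
seg 0: a=-2, c=M0/2=0, d=(M1−M0)/(6·3)=-1/3, b=Δ0−h0·(2M0+M1)/6=5
seg 1: a=4, c=M1/2=-3, d=(M2−M1)/(6·1)=1, b=Δ1−h1·(2M1+M2)/6=-4
t_q=13/4 → seg 1, τ=1/4; S=4+-4·τ+-3·τ²+1·τ³=181/64

  seg 0: a=-2 b=5 c=0 d=-1/3
  seg 1: a=4 b=-4 c=-3 d=1
S(13/4) = 181/64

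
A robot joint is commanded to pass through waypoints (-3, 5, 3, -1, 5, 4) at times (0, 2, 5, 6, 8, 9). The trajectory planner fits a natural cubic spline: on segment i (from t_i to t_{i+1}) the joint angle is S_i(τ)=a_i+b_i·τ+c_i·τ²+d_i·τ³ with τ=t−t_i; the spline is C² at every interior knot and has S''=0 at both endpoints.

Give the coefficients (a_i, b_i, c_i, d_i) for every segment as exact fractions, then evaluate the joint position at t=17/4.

Δ: Δ0=4, Δ1=-2/3, Δ2=-4, Δ3=3, Δ4=-1
row 1: diag=10, rhs=-28; c'=3/10, d'=-14/5
row 2: denom=8−3·3/10=71/10; d'=(-20−3·-14/5)/(71/10)=-116/71
row 3: denom=6−1·10/71=416/71; d'=(42−1·-116/71)/(416/71)=1549/208
row 4: denom=6−2·71/208=553/104; d'=(-24−2·1549/208)/(553/104)=-4045/553
back: M4=-4045/553
back: M3=1549/208−71/208·-4045/553=5499/553
back: M2=-116/71−10/71·5499/553=-1678/553
back: M1=-14/5−3/10·-1678/553=-1045/553
M: M0=0, M1=-1045/553, M2=-1678/553, M3=5499/553, M4=-4045/553, M5=0
seg 0: a=-3, c=M0/2=0, d=(M1−M0)/(6·2)=-1045/6636, b=Δ0−h0·(2M0+M1)/6=7681/1659
seg 1: a=5, c=M1/2=-1045/1106, d=(M2−M1)/(6·3)=-211/3318, b=Δ1−h1·(2M1+M2)/6=4546/1659
seg 2: a=3, c=M2/2=-839/553, d=(M3−M2)/(6·1)=7177/3318, b=Δ2−h2·(2M2+M3)/6=-15415/3318
seg 3: a=-1, c=M3/2=5499/1106, d=(M4−M3)/(6·2)=-2386/1659, b=Δ3−h3·(2M3+M4)/6=-1976/1659
seg 4: a=5, c=M4/2=-4045/1106, d=(M5−M4)/(6·1)=4045/3318, b=Δ4−h4·(2M4+M5)/6=2386/1659
t_q=17/4 → seg 1, τ=9/4; S=5+4546/1659·τ+-1045/1106·τ²+-211/3318·τ³=400483/70784

  seg 0: a=-3 b=7681/1659 c=0 d=-1045/6636
  seg 1: a=5 b=4546/1659 c=-1045/1106 d=-211/3318
  seg 2: a=3 b=-15415/3318 c=-839/553 d=7177/3318
  seg 3: a=-1 b=-1976/1659 c=5499/1106 d=-2386/1659
  seg 4: a=5 b=2386/1659 c=-4045/1106 d=4045/3318
S(17/4) = 400483/70784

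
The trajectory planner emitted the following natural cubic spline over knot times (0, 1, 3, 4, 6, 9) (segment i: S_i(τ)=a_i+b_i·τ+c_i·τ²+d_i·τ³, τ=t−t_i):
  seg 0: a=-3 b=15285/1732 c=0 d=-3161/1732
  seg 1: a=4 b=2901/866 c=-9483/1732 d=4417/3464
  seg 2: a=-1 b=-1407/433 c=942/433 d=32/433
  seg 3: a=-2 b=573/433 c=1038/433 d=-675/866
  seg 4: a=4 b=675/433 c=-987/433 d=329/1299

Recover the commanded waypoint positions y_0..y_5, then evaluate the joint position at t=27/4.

y_0=-3 y_1=4 y_2=-1 y_3=-2 y_4=4 y_5=-5
S(27/4) = 110677/27712

y_0 = S_0(0) = a_0 = -3
y_1 = S_1(0) = a_1 = 4
y_2 = S_2(0) = a_2 = -1
y_3 = S_3(0) = a_3 = -2
y_4 = S_4(0) = a_4 = 4
y_5 = S_4(3) = -5
t_q=27/4 is in segment 4 (τ=3/4); S_4(τ)=110677/27712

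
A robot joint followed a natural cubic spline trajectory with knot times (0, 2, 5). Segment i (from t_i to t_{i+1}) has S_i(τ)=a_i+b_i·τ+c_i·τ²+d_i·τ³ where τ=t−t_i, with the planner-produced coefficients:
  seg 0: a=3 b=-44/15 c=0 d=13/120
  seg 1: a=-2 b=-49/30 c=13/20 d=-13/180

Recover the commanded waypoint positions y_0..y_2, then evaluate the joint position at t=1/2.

y_0=3 y_1=-2 y_2=-3
S(1/2) = 99/64

y_0 = S_0(0) = a_0 = 3
y_1 = S_1(0) = a_1 = -2
y_2 = S_1(3) = -3
t_q=1/2 is in segment 0 (τ=1/2); S_0(τ)=99/64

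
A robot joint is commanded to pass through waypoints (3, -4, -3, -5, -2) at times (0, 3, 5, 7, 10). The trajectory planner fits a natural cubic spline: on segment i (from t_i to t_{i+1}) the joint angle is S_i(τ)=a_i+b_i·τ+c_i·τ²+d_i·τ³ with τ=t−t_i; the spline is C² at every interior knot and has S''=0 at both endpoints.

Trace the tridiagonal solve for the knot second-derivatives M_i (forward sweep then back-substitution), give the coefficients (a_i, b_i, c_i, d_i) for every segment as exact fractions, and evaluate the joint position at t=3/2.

  seg 0: a=3 b=-61/18 c=0 d=19/162
  seg 1: a=-4 b=-2/9 c=19/18 d=-25/72
  seg 2: a=-3 b=-1/6 c=-37/36 d=11/36
  seg 3: a=-5 b=-11/18 c=29/36 d=-29/324
S(3/2) = -27/16

Δ: Δ0=-7/3, Δ1=1/2, Δ2=-1, Δ3=1
row 1: diag=10, rhs=17; c'=1/5, d'=17/10
row 2: denom=8−2·1/5=38/5; d'=(-9−2·17/10)/(38/5)=-31/19
row 3: denom=10−2·5/19=180/19; d'=(12−2·-31/19)/(180/19)=29/18
back: M3=29/18
back: M2=-31/19−5/19·29/18=-37/18
back: M1=17/10−1/5·-37/18=19/9
M: M0=0, M1=19/9, M2=-37/18, M3=29/18, M4=0
seg 0: a=3, c=M0/2=0, d=(M1−M0)/(6·3)=19/162, b=Δ0−h0·(2M0+M1)/6=-61/18
seg 1: a=-4, c=M1/2=19/18, d=(M2−M1)/(6·2)=-25/72, b=Δ1−h1·(2M1+M2)/6=-2/9
seg 2: a=-3, c=M2/2=-37/36, d=(M3−M2)/(6·2)=11/36, b=Δ2−h2·(2M2+M3)/6=-1/6
seg 3: a=-5, c=M3/2=29/36, d=(M4−M3)/(6·3)=-29/324, b=Δ3−h3·(2M3+M4)/6=-11/18
t_q=3/2 → seg 0, τ=3/2; S=3+-61/18·τ+0·τ²+19/162·τ³=-27/16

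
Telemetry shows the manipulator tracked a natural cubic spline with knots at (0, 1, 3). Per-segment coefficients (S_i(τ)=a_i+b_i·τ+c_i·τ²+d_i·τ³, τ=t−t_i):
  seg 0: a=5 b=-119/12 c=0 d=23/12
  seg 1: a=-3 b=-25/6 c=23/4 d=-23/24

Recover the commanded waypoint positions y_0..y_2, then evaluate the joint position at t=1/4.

y_0=5 y_1=-3 y_2=4
S(1/4) = 653/256

y_0 = S_0(0) = a_0 = 5
y_1 = S_1(0) = a_1 = -3
y_2 = S_1(2) = 4
t_q=1/4 is in segment 0 (τ=1/4); S_0(τ)=653/256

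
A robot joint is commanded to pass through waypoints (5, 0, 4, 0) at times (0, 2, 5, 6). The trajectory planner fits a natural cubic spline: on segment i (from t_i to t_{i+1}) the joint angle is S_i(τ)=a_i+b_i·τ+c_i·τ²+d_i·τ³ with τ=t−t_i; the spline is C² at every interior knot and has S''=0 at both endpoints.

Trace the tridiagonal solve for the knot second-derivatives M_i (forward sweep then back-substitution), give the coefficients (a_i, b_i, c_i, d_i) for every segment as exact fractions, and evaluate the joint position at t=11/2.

Δ: Δ0=-5/2, Δ1=4/3, Δ2=-4
row 1: diag=10, rhs=23; c'=3/10, d'=23/10
row 2: denom=8−3·3/10=71/10; d'=(-32−3·23/10)/(71/10)=-389/71
back: M2=-389/71
back: M1=23/10−3/10·-389/71=280/71
M: M0=0, M1=280/71, M2=-389/71, M3=0
seg 0: a=5, c=M0/2=0, d=(M1−M0)/(6·2)=70/213, b=Δ0−h0·(2M0+M1)/6=-1625/426
seg 1: a=0, c=M1/2=140/71, d=(M2−M1)/(6·3)=-223/426, b=Δ1−h1·(2M1+M2)/6=55/426
seg 2: a=4, c=M2/2=-389/142, d=(M3−M2)/(6·1)=389/426, b=Δ2−h2·(2M2+M3)/6=-463/213
t_q=11/2 → seg 2, τ=1/2; S=4+-463/213·τ+-389/142·τ²+389/426·τ³=2661/1136

  seg 0: a=5 b=-1625/426 c=0 d=70/213
  seg 1: a=0 b=55/426 c=140/71 d=-223/426
  seg 2: a=4 b=-463/213 c=-389/142 d=389/426
S(11/2) = 2661/1136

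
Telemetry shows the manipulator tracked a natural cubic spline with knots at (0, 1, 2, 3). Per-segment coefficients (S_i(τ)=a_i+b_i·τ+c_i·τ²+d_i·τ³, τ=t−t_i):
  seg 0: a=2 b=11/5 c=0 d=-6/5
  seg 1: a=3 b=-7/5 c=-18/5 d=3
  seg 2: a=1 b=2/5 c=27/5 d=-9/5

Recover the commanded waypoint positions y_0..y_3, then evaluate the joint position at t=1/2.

y_0=2 y_1=3 y_2=1 y_3=5
S(1/2) = 59/20

y_0 = S_0(0) = a_0 = 2
y_1 = S_1(0) = a_1 = 3
y_2 = S_2(0) = a_2 = 1
y_3 = S_2(1) = 5
t_q=1/2 is in segment 0 (τ=1/2); S_0(τ)=59/20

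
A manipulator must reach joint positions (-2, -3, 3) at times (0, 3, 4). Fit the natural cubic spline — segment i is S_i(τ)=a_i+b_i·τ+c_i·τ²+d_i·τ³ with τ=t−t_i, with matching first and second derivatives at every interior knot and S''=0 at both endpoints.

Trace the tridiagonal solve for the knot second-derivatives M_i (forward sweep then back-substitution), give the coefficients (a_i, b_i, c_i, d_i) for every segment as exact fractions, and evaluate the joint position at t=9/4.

  seg 0: a=-2 b=-65/24 c=0 d=19/72
  seg 1: a=-3 b=53/12 c=19/8 d=-19/24
S(9/4) = -2605/512

Δ: Δ0=-1/3, Δ1=6
row 1: diag=8, rhs=38; c'=1/8, d'=19/4
back: M1=19/4
M: M0=0, M1=19/4, M2=0
seg 0: a=-2, c=M0/2=0, d=(M1−M0)/(6·3)=19/72, b=Δ0−h0·(2M0+M1)/6=-65/24
seg 1: a=-3, c=M1/2=19/8, d=(M2−M1)/(6·1)=-19/24, b=Δ1−h1·(2M1+M2)/6=53/12
t_q=9/4 → seg 0, τ=9/4; S=-2+-65/24·τ+0·τ²+19/72·τ³=-2605/512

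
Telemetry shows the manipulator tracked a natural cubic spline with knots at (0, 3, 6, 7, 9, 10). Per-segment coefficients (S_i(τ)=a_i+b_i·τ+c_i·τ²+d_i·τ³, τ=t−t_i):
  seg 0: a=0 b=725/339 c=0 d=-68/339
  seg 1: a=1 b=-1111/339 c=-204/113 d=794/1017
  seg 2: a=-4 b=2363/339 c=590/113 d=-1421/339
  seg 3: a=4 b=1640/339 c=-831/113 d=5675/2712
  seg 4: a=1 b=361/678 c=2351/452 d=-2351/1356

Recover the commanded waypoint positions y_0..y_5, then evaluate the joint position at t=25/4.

y_0=0 y_1=1 y_2=-4 y_3=4 y_4=1 y_5=5
S(25/4) = -14439/7232

y_0 = S_0(0) = a_0 = 0
y_1 = S_1(0) = a_1 = 1
y_2 = S_2(0) = a_2 = -4
y_3 = S_3(0) = a_3 = 4
y_4 = S_4(0) = a_4 = 1
y_5 = S_4(1) = 5
t_q=25/4 is in segment 2 (τ=1/4); S_2(τ)=-14439/7232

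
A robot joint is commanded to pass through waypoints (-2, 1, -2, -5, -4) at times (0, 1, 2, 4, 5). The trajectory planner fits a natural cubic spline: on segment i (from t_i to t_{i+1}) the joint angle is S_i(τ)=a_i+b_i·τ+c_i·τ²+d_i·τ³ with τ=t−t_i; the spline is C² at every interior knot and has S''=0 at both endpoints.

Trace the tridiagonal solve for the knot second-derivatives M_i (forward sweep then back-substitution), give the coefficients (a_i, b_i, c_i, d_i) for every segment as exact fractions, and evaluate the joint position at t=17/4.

Δ: Δ0=3, Δ1=-3, Δ2=-3/2, Δ3=1
row 1: diag=4, rhs=-36; c'=1/4, d'=-9
row 2: denom=6−1·1/4=23/4; d'=(9−1·-9)/(23/4)=72/23
row 3: denom=6−2·8/23=122/23; d'=(15−2·72/23)/(122/23)=201/122
back: M3=201/122
back: M2=72/23−8/23·201/122=156/61
back: M1=-9−1/4·156/61=-588/61
M: M0=0, M1=-588/61, M2=156/61, M3=201/122, M4=0
seg 0: a=-2, c=M0/2=0, d=(M1−M0)/(6·1)=-98/61, b=Δ0−h0·(2M0+M1)/6=281/61
seg 1: a=1, c=M1/2=-294/61, d=(M2−M1)/(6·1)=124/61, b=Δ1−h1·(2M1+M2)/6=-13/61
seg 2: a=-2, c=M2/2=78/61, d=(M3−M2)/(6·2)=-37/488, b=Δ2−h2·(2M2+M3)/6=-229/61
seg 3: a=-5, c=M3/2=201/244, d=(M4−M3)/(6·1)=-67/244, b=Δ3−h3·(2M3+M4)/6=55/122
t_q=17/4 → seg 3, τ=1/4; S=-5+55/122·τ+201/244·τ²+-67/244·τ³=-75583/15616

  seg 0: a=-2 b=281/61 c=0 d=-98/61
  seg 1: a=1 b=-13/61 c=-294/61 d=124/61
  seg 2: a=-2 b=-229/61 c=78/61 d=-37/488
  seg 3: a=-5 b=55/122 c=201/244 d=-67/244
S(17/4) = -75583/15616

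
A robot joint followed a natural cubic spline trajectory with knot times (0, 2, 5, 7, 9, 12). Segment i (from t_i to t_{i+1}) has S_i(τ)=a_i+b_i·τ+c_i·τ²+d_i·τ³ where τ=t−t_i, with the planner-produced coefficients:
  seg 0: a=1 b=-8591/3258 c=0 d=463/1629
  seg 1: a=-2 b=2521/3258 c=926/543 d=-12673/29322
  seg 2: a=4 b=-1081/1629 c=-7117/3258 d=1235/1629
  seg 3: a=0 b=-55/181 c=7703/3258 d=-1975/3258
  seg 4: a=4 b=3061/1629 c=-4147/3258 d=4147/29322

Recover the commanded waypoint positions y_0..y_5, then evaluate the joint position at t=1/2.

y_0 = S_0(0) = a_0 = 1
y_1 = S_1(0) = a_1 = -2
y_2 = S_2(0) = a_2 = 4
y_3 = S_3(0) = a_3 = 0
y_4 = S_4(0) = a_4 = 4
y_5 = S_4(3) = 2
t_q=1/2 is in segment 0 (τ=1/2); S_0(τ)=-1229/4344

y_0=1 y_1=-2 y_2=4 y_3=0 y_4=4 y_5=2
S(1/2) = -1229/4344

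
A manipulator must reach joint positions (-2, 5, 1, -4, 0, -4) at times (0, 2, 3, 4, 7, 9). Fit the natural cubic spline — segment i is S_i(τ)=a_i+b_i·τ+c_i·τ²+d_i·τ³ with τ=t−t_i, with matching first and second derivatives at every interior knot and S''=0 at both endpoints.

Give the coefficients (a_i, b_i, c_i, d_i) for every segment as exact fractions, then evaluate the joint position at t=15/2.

  seg 0: a=-2 b=55961/9438 c=0 d=-2866/4719
  seg 1: a=5 b=-12823/9438 c=-5732/1573 d=9463/9438
  seg 2: a=1 b=-2419/429 c=-2001/3146 d=12031/9438
  seg 3: a=-4 b=-29131/9438 c=5015/1573 d=-415/726
  seg 4: a=0 b=2872/4719 c=-6155/3146 d=6155/18876
S(15/2) = -7251/50336

Δ: Δ0=7/2, Δ1=-4, Δ2=-5, Δ3=4/3, Δ4=-2
row 1: diag=6, rhs=-45; c'=1/6, d'=-15/2
row 2: denom=4−1·1/6=23/6; d'=(-6−1·-15/2)/(23/6)=9/23
row 3: denom=8−1·6/23=178/23; d'=(38−1·9/23)/(178/23)=865/178
row 4: denom=10−3·69/178=1573/178; d'=(-20−3·865/178)/(1573/178)=-6155/1573
back: M4=-6155/1573
back: M3=865/178−69/178·-6155/1573=10030/1573
back: M2=9/23−6/23·10030/1573=-2001/1573
back: M1=-15/2−1/6·-2001/1573=-11464/1573
M: M0=0, M1=-11464/1573, M2=-2001/1573, M3=10030/1573, M4=-6155/1573, M5=0
seg 0: a=-2, c=M0/2=0, d=(M1−M0)/(6·2)=-2866/4719, b=Δ0−h0·(2M0+M1)/6=55961/9438
seg 1: a=5, c=M1/2=-5732/1573, d=(M2−M1)/(6·1)=9463/9438, b=Δ1−h1·(2M1+M2)/6=-12823/9438
seg 2: a=1, c=M2/2=-2001/3146, d=(M3−M2)/(6·1)=12031/9438, b=Δ2−h2·(2M2+M3)/6=-2419/429
seg 3: a=-4, c=M3/2=5015/1573, d=(M4−M3)/(6·3)=-415/726, b=Δ3−h3·(2M3+M4)/6=-29131/9438
seg 4: a=0, c=M4/2=-6155/3146, d=(M5−M4)/(6·2)=6155/18876, b=Δ4−h4·(2M4+M5)/6=2872/4719
t_q=15/2 → seg 4, τ=1/2; S=0+2872/4719·τ+-6155/3146·τ²+6155/18876·τ³=-7251/50336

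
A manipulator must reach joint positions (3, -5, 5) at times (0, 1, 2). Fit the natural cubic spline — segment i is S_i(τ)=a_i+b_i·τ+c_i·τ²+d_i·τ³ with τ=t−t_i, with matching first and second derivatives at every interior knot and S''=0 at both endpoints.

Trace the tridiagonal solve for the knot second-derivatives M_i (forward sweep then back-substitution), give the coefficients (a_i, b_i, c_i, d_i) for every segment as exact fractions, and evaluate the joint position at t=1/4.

  seg 0: a=3 b=-25/2 c=0 d=9/2
  seg 1: a=-5 b=1 c=27/2 d=-9/2
S(1/4) = -7/128

Δ: Δ0=-8, Δ1=10
row 1: diag=4, rhs=108; c'=1/4, d'=27
back: M1=27
M: M0=0, M1=27, M2=0
seg 0: a=3, c=M0/2=0, d=(M1−M0)/(6·1)=9/2, b=Δ0−h0·(2M0+M1)/6=-25/2
seg 1: a=-5, c=M1/2=27/2, d=(M2−M1)/(6·1)=-9/2, b=Δ1−h1·(2M1+M2)/6=1
t_q=1/4 → seg 0, τ=1/4; S=3+-25/2·τ+0·τ²+9/2·τ³=-7/128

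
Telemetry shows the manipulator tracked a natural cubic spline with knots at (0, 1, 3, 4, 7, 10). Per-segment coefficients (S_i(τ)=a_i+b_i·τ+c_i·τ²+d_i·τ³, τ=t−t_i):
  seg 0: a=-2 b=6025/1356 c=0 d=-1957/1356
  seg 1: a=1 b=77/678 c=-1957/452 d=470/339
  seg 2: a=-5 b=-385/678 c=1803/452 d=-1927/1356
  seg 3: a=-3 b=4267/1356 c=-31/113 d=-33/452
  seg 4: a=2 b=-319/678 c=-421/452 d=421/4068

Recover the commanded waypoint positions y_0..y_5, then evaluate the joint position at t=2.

y_0=-2 y_1=1 y_2=-5 y_3=-3 y_4=2 y_5=-5
S(2) = -827/452

y_0 = S_0(0) = a_0 = -2
y_1 = S_1(0) = a_1 = 1
y_2 = S_2(0) = a_2 = -5
y_3 = S_3(0) = a_3 = -3
y_4 = S_4(0) = a_4 = 2
y_5 = S_4(3) = -5
t_q=2 is in segment 1 (τ=1); S_1(τ)=-827/452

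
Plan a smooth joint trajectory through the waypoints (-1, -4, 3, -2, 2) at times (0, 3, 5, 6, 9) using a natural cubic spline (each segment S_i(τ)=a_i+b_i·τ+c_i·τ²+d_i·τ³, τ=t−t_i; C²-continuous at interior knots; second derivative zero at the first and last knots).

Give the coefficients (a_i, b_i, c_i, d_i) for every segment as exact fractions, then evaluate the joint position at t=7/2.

  seg 0: a=-1 b=-3037/876 c=0 d=2161/7884
  seg 1: a=-4 b=1723/438 c=2161/876 d=-2351/1752
  seg 2: a=3 b=-168/73 c=-1223/219 d=632/219
  seg 3: a=-2 b=-1054/219 c=673/219 d=-673/1971
S(7/2) = -7401/4672

Δ: Δ0=-1, Δ1=7/2, Δ2=-5, Δ3=4/3
row 1: diag=10, rhs=27; c'=1/5, d'=27/10
row 2: denom=6−2·1/5=28/5; d'=(-51−2·27/10)/(28/5)=-141/14
row 3: denom=8−1·5/28=219/28; d'=(38−1·-141/14)/(219/28)=1346/219
back: M3=1346/219
back: M2=-141/14−5/28·1346/219=-2446/219
back: M1=27/10−1/5·-2446/219=2161/438
M: M0=0, M1=2161/438, M2=-2446/219, M3=1346/219, M4=0
seg 0: a=-1, c=M0/2=0, d=(M1−M0)/(6·3)=2161/7884, b=Δ0−h0·(2M0+M1)/6=-3037/876
seg 1: a=-4, c=M1/2=2161/876, d=(M2−M1)/(6·2)=-2351/1752, b=Δ1−h1·(2M1+M2)/6=1723/438
seg 2: a=3, c=M2/2=-1223/219, d=(M3−M2)/(6·1)=632/219, b=Δ2−h2·(2M2+M3)/6=-168/73
seg 3: a=-2, c=M3/2=673/219, d=(M4−M3)/(6·3)=-673/1971, b=Δ3−h3·(2M3+M4)/6=-1054/219
t_q=7/2 → seg 1, τ=1/2; S=-4+1723/438·τ+2161/876·τ²+-2351/1752·τ³=-7401/4672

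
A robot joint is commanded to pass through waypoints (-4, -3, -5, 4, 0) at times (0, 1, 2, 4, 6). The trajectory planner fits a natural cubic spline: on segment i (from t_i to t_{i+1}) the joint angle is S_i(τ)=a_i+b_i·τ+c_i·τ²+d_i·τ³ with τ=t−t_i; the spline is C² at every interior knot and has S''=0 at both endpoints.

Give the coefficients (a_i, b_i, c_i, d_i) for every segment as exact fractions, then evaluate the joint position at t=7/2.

Δ: Δ0=1, Δ1=-2, Δ2=9/2, Δ3=-2
row 1: diag=4, rhs=-18; c'=1/4, d'=-9/2
row 2: denom=6−1·1/4=23/4; d'=(39−1·-9/2)/(23/4)=174/23
row 3: denom=8−2·8/23=168/23; d'=(-39−2·174/23)/(168/23)=-415/56
back: M3=-415/56
back: M2=174/23−8/23·-415/56=71/7
back: M1=-9/2−1/4·71/7=-197/28
M: M0=0, M1=-197/28, M2=71/7, M3=-415/56, M4=0
seg 0: a=-4, c=M0/2=0, d=(M1−M0)/(6·1)=-197/168, b=Δ0−h0·(2M0+M1)/6=365/168
seg 1: a=-3, c=M1/2=-197/56, d=(M2−M1)/(6·1)=481/168, b=Δ1−h1·(2M1+M2)/6=-113/84
seg 2: a=-5, c=M2/2=71/14, d=(M3−M2)/(6·2)=-983/672, b=Δ2−h2·(2M2+M3)/6=5/24
seg 3: a=4, c=M3/2=-415/112, d=(M4−M3)/(6·2)=415/672, b=Δ3−h3·(2M3+M4)/6=247/84
t_q=7/2 → seg 2, τ=3/2; S=-5+5/24·τ+71/14·τ²+-983/672·τ³=3201/1792

  seg 0: a=-4 b=365/168 c=0 d=-197/168
  seg 1: a=-3 b=-113/84 c=-197/56 d=481/168
  seg 2: a=-5 b=5/24 c=71/14 d=-983/672
  seg 3: a=4 b=247/84 c=-415/112 d=415/672
S(7/2) = 3201/1792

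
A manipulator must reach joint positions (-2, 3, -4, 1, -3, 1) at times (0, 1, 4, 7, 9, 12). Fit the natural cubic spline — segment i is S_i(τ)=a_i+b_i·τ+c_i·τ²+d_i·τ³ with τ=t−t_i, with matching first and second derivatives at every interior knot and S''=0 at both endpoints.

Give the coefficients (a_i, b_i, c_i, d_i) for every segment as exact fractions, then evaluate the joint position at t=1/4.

  seg 0: a=-2 b=7915/1272 c=0 d=-1555/1272
  seg 1: a=3 b=1625/636 c=-1555/424 d=7777/11448
  seg 2: a=-4 b=-1409/1272 c=389/159 d=-5807/11448
  seg 3: a=1 b=-79/636 c=-2695/1272 d=751/1272
  seg 4: a=-3 b=-321/212 c=1811/1272 d=-1811/11448
S(1/4) = -12577/27136

Δ: Δ0=5, Δ1=-7/3, Δ2=5/3, Δ3=-2, Δ4=4/3
row 1: diag=8, rhs=-44; c'=3/8, d'=-11/2
row 2: denom=12−3·3/8=87/8; d'=(24−3·-11/2)/(87/8)=108/29
row 3: denom=10−3·8/29=266/29; d'=(-22−3·108/29)/(266/29)=-481/133
row 4: denom=10−2·29/133=1272/133; d'=(20−2·-481/133)/(1272/133)=1811/636
back: M4=1811/636
back: M3=-481/133−29/133·1811/636=-2695/636
back: M2=108/29−8/29·-2695/636=778/159
back: M1=-11/2−3/8·778/159=-1555/212
M: M0=0, M1=-1555/212, M2=778/159, M3=-2695/636, M4=1811/636, M5=0
seg 0: a=-2, c=M0/2=0, d=(M1−M0)/(6·1)=-1555/1272, b=Δ0−h0·(2M0+M1)/6=7915/1272
seg 1: a=3, c=M1/2=-1555/424, d=(M2−M1)/(6·3)=7777/11448, b=Δ1−h1·(2M1+M2)/6=1625/636
seg 2: a=-4, c=M2/2=389/159, d=(M3−M2)/(6·3)=-5807/11448, b=Δ2−h2·(2M2+M3)/6=-1409/1272
seg 3: a=1, c=M3/2=-2695/1272, d=(M4−M3)/(6·2)=751/1272, b=Δ3−h3·(2M3+M4)/6=-79/636
seg 4: a=-3, c=M4/2=1811/1272, d=(M5−M4)/(6·3)=-1811/11448, b=Δ4−h4·(2M4+M5)/6=-321/212
t_q=1/4 → seg 0, τ=1/4; S=-2+7915/1272·τ+0·τ²+-1555/1272·τ³=-12577/27136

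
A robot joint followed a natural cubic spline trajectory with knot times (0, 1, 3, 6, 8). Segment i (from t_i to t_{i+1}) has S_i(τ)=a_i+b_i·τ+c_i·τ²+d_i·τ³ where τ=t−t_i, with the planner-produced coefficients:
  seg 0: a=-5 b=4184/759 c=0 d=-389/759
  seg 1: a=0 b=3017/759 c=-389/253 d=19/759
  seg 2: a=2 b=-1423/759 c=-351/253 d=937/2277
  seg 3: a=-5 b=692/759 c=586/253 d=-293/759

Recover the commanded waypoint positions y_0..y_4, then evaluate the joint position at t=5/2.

y_0=-5 y_1=0 y_2=2 y_3=-5 y_4=3
S(5/2) = 5237/2024

y_0 = S_0(0) = a_0 = -5
y_1 = S_1(0) = a_1 = 0
y_2 = S_2(0) = a_2 = 2
y_3 = S_3(0) = a_3 = -5
y_4 = S_3(2) = 3
t_q=5/2 is in segment 1 (τ=3/2); S_1(τ)=5237/2024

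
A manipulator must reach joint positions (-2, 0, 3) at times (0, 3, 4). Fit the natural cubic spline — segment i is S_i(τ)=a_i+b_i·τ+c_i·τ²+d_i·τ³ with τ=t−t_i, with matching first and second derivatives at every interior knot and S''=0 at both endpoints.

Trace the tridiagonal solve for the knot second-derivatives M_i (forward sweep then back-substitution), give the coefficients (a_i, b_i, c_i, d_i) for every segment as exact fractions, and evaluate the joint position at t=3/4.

  seg 0: a=-2 b=-5/24 c=0 d=7/72
  seg 1: a=0 b=29/12 c=7/8 d=-7/24
S(3/4) = -1083/512

Δ: Δ0=2/3, Δ1=3
row 1: diag=8, rhs=14; c'=1/8, d'=7/4
back: M1=7/4
M: M0=0, M1=7/4, M2=0
seg 0: a=-2, c=M0/2=0, d=(M1−M0)/(6·3)=7/72, b=Δ0−h0·(2M0+M1)/6=-5/24
seg 1: a=0, c=M1/2=7/8, d=(M2−M1)/(6·1)=-7/24, b=Δ1−h1·(2M1+M2)/6=29/12
t_q=3/4 → seg 0, τ=3/4; S=-2+-5/24·τ+0·τ²+7/72·τ³=-1083/512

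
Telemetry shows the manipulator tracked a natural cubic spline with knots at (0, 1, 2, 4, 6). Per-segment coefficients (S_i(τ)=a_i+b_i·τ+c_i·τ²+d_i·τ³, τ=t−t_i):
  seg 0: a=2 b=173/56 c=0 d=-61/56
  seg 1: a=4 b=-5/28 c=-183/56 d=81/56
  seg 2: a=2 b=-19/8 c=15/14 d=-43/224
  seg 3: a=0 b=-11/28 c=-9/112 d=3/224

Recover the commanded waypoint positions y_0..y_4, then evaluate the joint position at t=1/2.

y_0 = S_0(0) = a_0 = 2
y_1 = S_1(0) = a_1 = 4
y_2 = S_2(0) = a_2 = 2
y_3 = S_3(0) = a_3 = 0
y_4 = S_3(2) = -1
t_q=1/2 is in segment 0 (τ=1/2); S_0(τ)=1527/448

y_0=2 y_1=4 y_2=2 y_3=0 y_4=-1
S(1/2) = 1527/448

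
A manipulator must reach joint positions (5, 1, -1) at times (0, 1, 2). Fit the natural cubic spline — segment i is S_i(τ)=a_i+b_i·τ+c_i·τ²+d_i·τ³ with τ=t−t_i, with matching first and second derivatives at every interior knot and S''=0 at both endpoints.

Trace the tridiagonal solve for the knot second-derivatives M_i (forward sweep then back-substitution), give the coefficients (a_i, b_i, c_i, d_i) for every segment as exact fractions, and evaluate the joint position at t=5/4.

  seg 0: a=5 b=-9/2 c=0 d=1/2
  seg 1: a=1 b=-3 c=3/2 d=-1/2
S(5/4) = 43/128

Δ: Δ0=-4, Δ1=-2
row 1: diag=4, rhs=12; c'=1/4, d'=3
back: M1=3
M: M0=0, M1=3, M2=0
seg 0: a=5, c=M0/2=0, d=(M1−M0)/(6·1)=1/2, b=Δ0−h0·(2M0+M1)/6=-9/2
seg 1: a=1, c=M1/2=3/2, d=(M2−M1)/(6·1)=-1/2, b=Δ1−h1·(2M1+M2)/6=-3
t_q=5/4 → seg 1, τ=1/4; S=1+-3·τ+3/2·τ²+-1/2·τ³=43/128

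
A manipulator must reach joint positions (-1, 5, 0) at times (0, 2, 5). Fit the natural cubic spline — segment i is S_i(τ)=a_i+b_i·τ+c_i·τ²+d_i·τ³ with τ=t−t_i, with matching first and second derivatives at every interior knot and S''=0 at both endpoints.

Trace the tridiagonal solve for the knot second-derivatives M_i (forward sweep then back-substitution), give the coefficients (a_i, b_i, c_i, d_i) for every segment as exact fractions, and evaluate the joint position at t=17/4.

Δ: Δ0=3, Δ1=-5/3
row 1: diag=10, rhs=-28; c'=3/10, d'=-14/5
back: M1=-14/5
M: M0=0, M1=-14/5, M2=0
seg 0: a=-1, c=M0/2=0, d=(M1−M0)/(6·2)=-7/30, b=Δ0−h0·(2M0+M1)/6=59/15
seg 1: a=5, c=M1/2=-7/5, d=(M2−M1)/(6·3)=7/45, b=Δ1−h1·(2M1+M2)/6=17/15
t_q=17/4 → seg 1, τ=9/4; S=5+17/15·τ+-7/5·τ²+7/45·τ³=143/64

  seg 0: a=-1 b=59/15 c=0 d=-7/30
  seg 1: a=5 b=17/15 c=-7/5 d=7/45
S(17/4) = 143/64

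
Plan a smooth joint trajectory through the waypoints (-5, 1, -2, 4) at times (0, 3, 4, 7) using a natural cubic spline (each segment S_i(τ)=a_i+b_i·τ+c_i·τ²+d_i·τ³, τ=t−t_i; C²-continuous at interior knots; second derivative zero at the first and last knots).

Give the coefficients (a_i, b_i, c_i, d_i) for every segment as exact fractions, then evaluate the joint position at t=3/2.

Δ: Δ0=2, Δ1=-3, Δ2=2
row 1: diag=8, rhs=-30; c'=1/8, d'=-15/4
row 2: denom=8−1·1/8=63/8; d'=(30−1·-15/4)/(63/8)=30/7
back: M2=30/7
back: M1=-15/4−1/8·30/7=-30/7
M: M0=0, M1=-30/7, M2=30/7, M3=0
seg 0: a=-5, c=M0/2=0, d=(M1−M0)/(6·3)=-5/21, b=Δ0−h0·(2M0+M1)/6=29/7
seg 1: a=1, c=M1/2=-15/7, d=(M2−M1)/(6·1)=10/7, b=Δ1−h1·(2M1+M2)/6=-16/7
seg 2: a=-2, c=M2/2=15/7, d=(M3−M2)/(6·3)=-5/21, b=Δ2−h2·(2M2+M3)/6=-16/7
t_q=3/2 → seg 0, τ=3/2; S=-5+29/7·τ+0·τ²+-5/21·τ³=23/56

  seg 0: a=-5 b=29/7 c=0 d=-5/21
  seg 1: a=1 b=-16/7 c=-15/7 d=10/7
  seg 2: a=-2 b=-16/7 c=15/7 d=-5/21
S(3/2) = 23/56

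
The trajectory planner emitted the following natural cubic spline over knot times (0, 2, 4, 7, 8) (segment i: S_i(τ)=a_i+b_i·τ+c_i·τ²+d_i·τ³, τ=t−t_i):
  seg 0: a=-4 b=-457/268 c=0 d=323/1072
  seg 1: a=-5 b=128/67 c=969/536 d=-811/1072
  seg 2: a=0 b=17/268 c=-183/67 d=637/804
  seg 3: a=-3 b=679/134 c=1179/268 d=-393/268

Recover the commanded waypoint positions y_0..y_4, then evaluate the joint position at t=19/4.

y_0=-4 y_1=-5 y_2=0 y_3=-3 y_4=5
S(19/4) = -19803/17152

y_0 = S_0(0) = a_0 = -4
y_1 = S_1(0) = a_1 = -5
y_2 = S_2(0) = a_2 = 0
y_3 = S_3(0) = a_3 = -3
y_4 = S_3(1) = 5
t_q=19/4 is in segment 2 (τ=3/4); S_2(τ)=-19803/17152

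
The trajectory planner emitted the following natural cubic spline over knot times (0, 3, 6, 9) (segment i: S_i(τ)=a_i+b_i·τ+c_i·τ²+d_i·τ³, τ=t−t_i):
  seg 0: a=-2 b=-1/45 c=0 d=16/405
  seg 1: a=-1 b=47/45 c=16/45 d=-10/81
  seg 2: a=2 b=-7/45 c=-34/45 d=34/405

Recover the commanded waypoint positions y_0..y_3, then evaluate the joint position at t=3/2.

y_0 = S_0(0) = a_0 = -2
y_1 = S_1(0) = a_1 = -1
y_2 = S_2(0) = a_2 = 2
y_3 = S_2(3) = -3
t_q=3/2 is in segment 0 (τ=3/2); S_0(τ)=-19/10

y_0=-2 y_1=-1 y_2=2 y_3=-3
S(3/2) = -19/10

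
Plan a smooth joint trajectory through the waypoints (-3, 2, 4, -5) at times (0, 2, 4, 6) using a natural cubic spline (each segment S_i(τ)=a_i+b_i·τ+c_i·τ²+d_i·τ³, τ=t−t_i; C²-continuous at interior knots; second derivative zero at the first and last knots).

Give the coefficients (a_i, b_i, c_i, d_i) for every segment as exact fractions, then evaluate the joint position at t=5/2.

Δ: Δ0=5/2, Δ1=1, Δ2=-9/2
row 1: diag=8, rhs=-9; c'=1/4, d'=-9/8
row 2: denom=8−2·1/4=15/2; d'=(-33−2·-9/8)/(15/2)=-41/10
back: M2=-41/10
back: M1=-9/8−1/4·-41/10=-1/10
M: M0=0, M1=-1/10, M2=-41/10, M3=0
seg 0: a=-3, c=M0/2=0, d=(M1−M0)/(6·2)=-1/120, b=Δ0−h0·(2M0+M1)/6=38/15
seg 1: a=2, c=M1/2=-1/20, d=(M2−M1)/(6·2)=-1/3, b=Δ1−h1·(2M1+M2)/6=73/30
seg 2: a=4, c=M2/2=-41/20, d=(M3−M2)/(6·2)=41/120, b=Δ2−h2·(2M2+M3)/6=-53/30
t_q=5/2 → seg 1, τ=1/2; S=2+73/30·τ+-1/20·τ²+-1/3·τ³=253/80

  seg 0: a=-3 b=38/15 c=0 d=-1/120
  seg 1: a=2 b=73/30 c=-1/20 d=-1/3
  seg 2: a=4 b=-53/30 c=-41/20 d=41/120
S(5/2) = 253/80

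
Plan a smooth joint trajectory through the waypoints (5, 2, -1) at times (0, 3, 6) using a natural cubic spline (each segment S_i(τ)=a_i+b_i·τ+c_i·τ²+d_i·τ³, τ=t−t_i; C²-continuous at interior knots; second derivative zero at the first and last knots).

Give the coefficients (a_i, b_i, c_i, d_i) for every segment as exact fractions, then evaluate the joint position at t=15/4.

Δ: Δ0=-1, Δ1=-1
row 1: diag=12, rhs=0; c'=1/4, d'=0
back: M1=0
M: M0=0, M1=0, M2=0
seg 0: a=5, c=M0/2=0, d=(M1−M0)/(6·3)=0, b=Δ0−h0·(2M0+M1)/6=-1
seg 1: a=2, c=M1/2=0, d=(M2−M1)/(6·3)=0, b=Δ1−h1·(2M1+M2)/6=-1
t_q=15/4 → seg 1, τ=3/4; S=2+-1·τ+0·τ²+0·τ³=5/4

  seg 0: a=5 b=-1 c=0 d=0
  seg 1: a=2 b=-1 c=0 d=0
S(15/4) = 5/4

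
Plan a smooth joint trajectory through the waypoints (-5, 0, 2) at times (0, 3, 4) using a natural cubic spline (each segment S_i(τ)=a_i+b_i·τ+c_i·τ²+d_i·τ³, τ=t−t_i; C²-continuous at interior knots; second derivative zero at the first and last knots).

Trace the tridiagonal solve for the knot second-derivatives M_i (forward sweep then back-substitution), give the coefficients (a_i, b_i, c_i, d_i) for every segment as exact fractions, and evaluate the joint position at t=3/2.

  seg 0: a=-5 b=37/24 c=0 d=1/72
  seg 1: a=0 b=23/12 c=1/8 d=-1/24
S(3/2) = -169/64

Δ: Δ0=5/3, Δ1=2
row 1: diag=8, rhs=2; c'=1/8, d'=1/4
back: M1=1/4
M: M0=0, M1=1/4, M2=0
seg 0: a=-5, c=M0/2=0, d=(M1−M0)/(6·3)=1/72, b=Δ0−h0·(2M0+M1)/6=37/24
seg 1: a=0, c=M1/2=1/8, d=(M2−M1)/(6·1)=-1/24, b=Δ1−h1·(2M1+M2)/6=23/12
t_q=3/2 → seg 0, τ=3/2; S=-5+37/24·τ+0·τ²+1/72·τ³=-169/64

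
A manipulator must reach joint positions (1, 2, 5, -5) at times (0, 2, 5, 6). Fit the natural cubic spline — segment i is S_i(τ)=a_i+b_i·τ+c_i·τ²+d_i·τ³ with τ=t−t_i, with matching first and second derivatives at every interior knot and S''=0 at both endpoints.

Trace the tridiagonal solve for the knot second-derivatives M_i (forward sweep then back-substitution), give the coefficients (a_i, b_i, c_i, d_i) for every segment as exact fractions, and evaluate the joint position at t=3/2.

  seg 0: a=1 b=-77/142 c=0 d=37/142
  seg 1: a=2 b=367/142 c=111/71 d=-99/142
  seg 2: a=5 b=-487/71 c=-669/142 d=223/142
S(3/2) = 1211/1136

Δ: Δ0=1/2, Δ1=1, Δ2=-10
row 1: diag=10, rhs=3; c'=3/10, d'=3/10
row 2: denom=8−3·3/10=71/10; d'=(-66−3·3/10)/(71/10)=-669/71
back: M2=-669/71
back: M1=3/10−3/10·-669/71=222/71
M: M0=0, M1=222/71, M2=-669/71, M3=0
seg 0: a=1, c=M0/2=0, d=(M1−M0)/(6·2)=37/142, b=Δ0−h0·(2M0+M1)/6=-77/142
seg 1: a=2, c=M1/2=111/71, d=(M2−M1)/(6·3)=-99/142, b=Δ1−h1·(2M1+M2)/6=367/142
seg 2: a=5, c=M2/2=-669/142, d=(M3−M2)/(6·1)=223/142, b=Δ2−h2·(2M2+M3)/6=-487/71
t_q=3/2 → seg 0, τ=3/2; S=1+-77/142·τ+0·τ²+37/142·τ³=1211/1136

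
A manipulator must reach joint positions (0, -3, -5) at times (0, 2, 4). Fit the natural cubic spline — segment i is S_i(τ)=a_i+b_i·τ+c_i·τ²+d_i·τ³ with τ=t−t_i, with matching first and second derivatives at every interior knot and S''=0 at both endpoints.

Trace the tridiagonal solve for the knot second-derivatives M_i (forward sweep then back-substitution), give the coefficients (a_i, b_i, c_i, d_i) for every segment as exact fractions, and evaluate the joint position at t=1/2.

Δ: Δ0=-3/2, Δ1=-1
row 1: diag=8, rhs=3; c'=1/4, d'=3/8
back: M1=3/8
M: M0=0, M1=3/8, M2=0
seg 0: a=0, c=M0/2=0, d=(M1−M0)/(6·2)=1/32, b=Δ0−h0·(2M0+M1)/6=-13/8
seg 1: a=-3, c=M1/2=3/16, d=(M2−M1)/(6·2)=-1/32, b=Δ1−h1·(2M1+M2)/6=-5/4
t_q=1/2 → seg 0, τ=1/2; S=0+-13/8·τ+0·τ²+1/32·τ³=-207/256

  seg 0: a=0 b=-13/8 c=0 d=1/32
  seg 1: a=-3 b=-5/4 c=3/16 d=-1/32
S(1/2) = -207/256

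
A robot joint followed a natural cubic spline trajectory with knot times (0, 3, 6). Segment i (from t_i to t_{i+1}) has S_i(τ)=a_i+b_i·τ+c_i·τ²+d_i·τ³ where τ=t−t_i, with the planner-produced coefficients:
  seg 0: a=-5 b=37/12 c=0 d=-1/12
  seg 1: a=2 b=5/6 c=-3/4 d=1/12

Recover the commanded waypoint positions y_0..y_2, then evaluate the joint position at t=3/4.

y_0=-5 y_1=2 y_2=0
S(3/4) = -697/256

y_0 = S_0(0) = a_0 = -5
y_1 = S_1(0) = a_1 = 2
y_2 = S_1(3) = 0
t_q=3/4 is in segment 0 (τ=3/4); S_0(τ)=-697/256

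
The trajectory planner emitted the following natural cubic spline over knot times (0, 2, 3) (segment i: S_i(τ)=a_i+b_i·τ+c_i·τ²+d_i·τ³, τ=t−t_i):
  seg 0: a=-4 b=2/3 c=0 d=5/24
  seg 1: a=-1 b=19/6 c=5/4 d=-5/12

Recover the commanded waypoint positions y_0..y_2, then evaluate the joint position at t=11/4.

y_0=-4 y_1=-1 y_2=3
S(11/4) = 487/256

y_0 = S_0(0) = a_0 = -4
y_1 = S_1(0) = a_1 = -1
y_2 = S_1(1) = 3
t_q=11/4 is in segment 1 (τ=3/4); S_1(τ)=487/256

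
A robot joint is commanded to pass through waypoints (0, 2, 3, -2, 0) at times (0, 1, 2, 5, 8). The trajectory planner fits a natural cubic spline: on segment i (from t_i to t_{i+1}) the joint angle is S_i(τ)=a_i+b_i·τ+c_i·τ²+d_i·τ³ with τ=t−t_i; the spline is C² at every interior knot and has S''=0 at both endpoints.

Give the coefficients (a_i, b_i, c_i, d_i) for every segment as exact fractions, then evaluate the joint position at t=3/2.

Δ: Δ0=2, Δ1=1, Δ2=-5/3, Δ3=2/3
row 1: diag=4, rhs=-6; c'=1/4, d'=-3/2
row 2: denom=8−1·1/4=31/4; d'=(-16−1·-3/2)/(31/4)=-58/31
row 3: denom=12−3·12/31=336/31; d'=(14−3·-58/31)/(336/31)=38/21
back: M3=38/21
back: M2=-58/31−12/31·38/21=-18/7
back: M1=-3/2−1/4·-18/7=-6/7
M: M0=0, M1=-6/7, M2=-18/7, M3=38/21, M4=0
seg 0: a=0, c=M0/2=0, d=(M1−M0)/(6·1)=-1/7, b=Δ0−h0·(2M0+M1)/6=15/7
seg 1: a=2, c=M1/2=-3/7, d=(M2−M1)/(6·1)=-2/7, b=Δ1−h1·(2M1+M2)/6=12/7
seg 2: a=3, c=M2/2=-9/7, d=(M3−M2)/(6·3)=46/189, b=Δ2−h2·(2M2+M3)/6=0
seg 3: a=-2, c=M3/2=19/21, d=(M4−M3)/(6·3)=-19/189, b=Δ3−h3·(2M3+M4)/6=-8/7
t_q=3/2 → seg 1, τ=1/2; S=2+12/7·τ+-3/7·τ²+-2/7·τ³=19/7

  seg 0: a=0 b=15/7 c=0 d=-1/7
  seg 1: a=2 b=12/7 c=-3/7 d=-2/7
  seg 2: a=3 b=0 c=-9/7 d=46/189
  seg 3: a=-2 b=-8/7 c=19/21 d=-19/189
S(3/2) = 19/7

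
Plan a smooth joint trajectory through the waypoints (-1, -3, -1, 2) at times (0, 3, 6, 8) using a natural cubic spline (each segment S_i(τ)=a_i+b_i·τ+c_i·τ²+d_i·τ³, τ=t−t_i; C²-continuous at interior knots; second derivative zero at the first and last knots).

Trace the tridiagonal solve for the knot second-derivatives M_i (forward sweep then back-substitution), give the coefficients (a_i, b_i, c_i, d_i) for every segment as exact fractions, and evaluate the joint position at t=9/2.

  seg 0: a=-1 b=-71/74 c=0 d=65/1998
  seg 1: a=-3 b=-3/37 c=65/222 d=-29/1998
  seg 2: a=-1 b=95/74 c=6/37 d=-1/37
S(9/2) = -1487/592

Δ: Δ0=-2/3, Δ1=2/3, Δ2=3/2
row 1: diag=12, rhs=8; c'=1/4, d'=2/3
row 2: denom=10−3·1/4=37/4; d'=(5−3·2/3)/(37/4)=12/37
back: M2=12/37
back: M1=2/3−1/4·12/37=65/111
M: M0=0, M1=65/111, M2=12/37, M3=0
seg 0: a=-1, c=M0/2=0, d=(M1−M0)/(6·3)=65/1998, b=Δ0−h0·(2M0+M1)/6=-71/74
seg 1: a=-3, c=M1/2=65/222, d=(M2−M1)/(6·3)=-29/1998, b=Δ1−h1·(2M1+M2)/6=-3/37
seg 2: a=-1, c=M2/2=6/37, d=(M3−M2)/(6·2)=-1/37, b=Δ2−h2·(2M2+M3)/6=95/74
t_q=9/2 → seg 1, τ=3/2; S=-3+-3/37·τ+65/222·τ²+-29/1998·τ³=-1487/592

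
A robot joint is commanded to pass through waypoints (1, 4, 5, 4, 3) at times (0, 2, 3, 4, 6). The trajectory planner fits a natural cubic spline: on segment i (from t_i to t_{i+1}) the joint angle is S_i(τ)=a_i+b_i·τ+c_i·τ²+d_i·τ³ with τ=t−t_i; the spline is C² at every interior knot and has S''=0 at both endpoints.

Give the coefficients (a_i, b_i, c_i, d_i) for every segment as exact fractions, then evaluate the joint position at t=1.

  seg 0: a=1 b=49/33 c=0 d=1/264
  seg 1: a=4 b=101/66 c=1/44 d=-73/132
  seg 2: a=5 b=-1/12 c=-18/11 d=95/132
  seg 3: a=4 b=-79/66 c=23/44 d=-23/264
S(1) = 219/88

Δ: Δ0=3/2, Δ1=1, Δ2=-1, Δ3=-1/2
row 1: diag=6, rhs=-3; c'=1/6, d'=-1/2
row 2: denom=4−1·1/6=23/6; d'=(-12−1·-1/2)/(23/6)=-3
row 3: denom=6−1·6/23=132/23; d'=(3−1·-3)/(132/23)=23/22
back: M3=23/22
back: M2=-3−6/23·23/22=-36/11
back: M1=-1/2−1/6·-36/11=1/22
M: M0=0, M1=1/22, M2=-36/11, M3=23/22, M4=0
seg 0: a=1, c=M0/2=0, d=(M1−M0)/(6·2)=1/264, b=Δ0−h0·(2M0+M1)/6=49/33
seg 1: a=4, c=M1/2=1/44, d=(M2−M1)/(6·1)=-73/132, b=Δ1−h1·(2M1+M2)/6=101/66
seg 2: a=5, c=M2/2=-18/11, d=(M3−M2)/(6·1)=95/132, b=Δ2−h2·(2M2+M3)/6=-1/12
seg 3: a=4, c=M3/2=23/44, d=(M4−M3)/(6·2)=-23/264, b=Δ3−h3·(2M3+M4)/6=-79/66
t_q=1 → seg 0, τ=1; S=1+49/33·τ+0·τ²+1/264·τ³=219/88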